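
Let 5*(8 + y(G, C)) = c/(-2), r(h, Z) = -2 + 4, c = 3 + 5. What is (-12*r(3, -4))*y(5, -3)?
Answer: 1056/5 ≈ 211.20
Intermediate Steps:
c = 8
r(h, Z) = 2
y(G, C) = -44/5 (y(G, C) = -8 + (8/(-2))/5 = -8 + (8*(-½))/5 = -8 + (⅕)*(-4) = -8 - ⅘ = -44/5)
(-12*r(3, -4))*y(5, -3) = -12*2*(-44/5) = -24*(-44/5) = 1056/5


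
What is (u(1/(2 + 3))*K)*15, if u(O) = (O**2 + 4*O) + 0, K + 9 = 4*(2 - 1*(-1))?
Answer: 189/5 ≈ 37.800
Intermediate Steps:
K = 3 (K = -9 + 4*(2 - 1*(-1)) = -9 + 4*(2 + 1) = -9 + 4*3 = -9 + 12 = 3)
u(O) = O**2 + 4*O
(u(1/(2 + 3))*K)*15 = (((4 + 1/(2 + 3))/(2 + 3))*3)*15 = (((4 + 1/5)/5)*3)*15 = (((1/5)*(21/5))*3)*15 = ((21/25)*3)*15 = (63/25)*15 = 189/5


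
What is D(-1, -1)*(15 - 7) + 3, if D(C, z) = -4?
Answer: -29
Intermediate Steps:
D(-1, -1)*(15 - 7) + 3 = -4*(15 - 7) + 3 = -4*8 + 3 = -32 + 3 = -29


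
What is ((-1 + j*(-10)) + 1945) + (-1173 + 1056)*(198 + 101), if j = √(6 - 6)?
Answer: -33039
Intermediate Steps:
j = 0 (j = √0 = 0)
((-1 + j*(-10)) + 1945) + (-1173 + 1056)*(198 + 101) = ((-1 + 0*(-10)) + 1945) + (-1173 + 1056)*(198 + 101) = ((-1 + 0) + 1945) - 117*299 = (-1 + 1945) - 34983 = 1944 - 34983 = -33039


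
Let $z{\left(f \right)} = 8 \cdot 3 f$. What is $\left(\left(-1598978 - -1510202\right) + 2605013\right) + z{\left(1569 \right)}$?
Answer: $2553893$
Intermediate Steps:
$z{\left(f \right)} = 24 f$
$\left(\left(-1598978 - -1510202\right) + 2605013\right) + z{\left(1569 \right)} = \left(\left(-1598978 - -1510202\right) + 2605013\right) + 24 \cdot 1569 = \left(\left(-1598978 + 1510202\right) + 2605013\right) + 37656 = \left(-88776 + 2605013\right) + 37656 = 2516237 + 37656 = 2553893$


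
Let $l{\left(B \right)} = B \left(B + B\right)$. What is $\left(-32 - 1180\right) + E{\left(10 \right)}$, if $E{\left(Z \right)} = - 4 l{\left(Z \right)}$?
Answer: $-2012$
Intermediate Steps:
$l{\left(B \right)} = 2 B^{2}$ ($l{\left(B \right)} = B 2 B = 2 B^{2}$)
$E{\left(Z \right)} = - 8 Z^{2}$ ($E{\left(Z \right)} = - 4 \cdot 2 Z^{2} = - 8 Z^{2}$)
$\left(-32 - 1180\right) + E{\left(10 \right)} = \left(-32 - 1180\right) - 8 \cdot 10^{2} = -1212 - 800 = -2012$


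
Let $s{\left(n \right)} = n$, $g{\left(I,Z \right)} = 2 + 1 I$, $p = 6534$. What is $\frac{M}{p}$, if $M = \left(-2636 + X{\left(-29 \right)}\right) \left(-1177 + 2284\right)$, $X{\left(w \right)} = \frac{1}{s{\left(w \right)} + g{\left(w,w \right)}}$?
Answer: $- \frac{6052297}{13552} \approx -446.6$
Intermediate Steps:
$g{\left(I,Z \right)} = 2 + I$
$X{\left(w \right)} = \frac{1}{2 + 2 w}$ ($X{\left(w \right)} = \frac{1}{w + \left(2 + w\right)} = \frac{1}{2 + 2 w}$)
$M = - \frac{163412019}{56}$ ($M = \left(-2636 + \frac{1}{2 \left(1 - 29\right)}\right) \left(-1177 + 2284\right) = \left(-2636 + \frac{1}{2 \left(-28\right)}\right) 1107 = \left(-2636 + \frac{1}{2} \left(- \frac{1}{28}\right)\right) 1107 = \left(-2636 - \frac{1}{56}\right) 1107 = \left(- \frac{147617}{56}\right) 1107 = - \frac{163412019}{56} \approx -2.9181 \cdot 10^{6}$)
$\frac{M}{p} = - \frac{163412019}{56 \cdot 6534} = \left(- \frac{163412019}{56}\right) \frac{1}{6534} = - \frac{6052297}{13552}$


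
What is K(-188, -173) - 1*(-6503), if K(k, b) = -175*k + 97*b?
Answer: 22622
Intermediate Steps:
K(-188, -173) - 1*(-6503) = (-175*(-188) + 97*(-173)) - 1*(-6503) = (32900 - 16781) + 6503 = 16119 + 6503 = 22622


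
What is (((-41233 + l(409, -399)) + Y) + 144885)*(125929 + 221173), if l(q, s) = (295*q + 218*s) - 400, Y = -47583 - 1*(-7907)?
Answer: 33755322398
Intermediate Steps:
Y = -39676 (Y = -47583 + 7907 = -39676)
l(q, s) = -400 + 218*s + 295*q (l(q, s) = (218*s + 295*q) - 400 = -400 + 218*s + 295*q)
(((-41233 + l(409, -399)) + Y) + 144885)*(125929 + 221173) = (((-41233 + (-400 + 218*(-399) + 295*409)) - 39676) + 144885)*(125929 + 221173) = (((-41233 + (-400 - 86982 + 120655)) - 39676) + 144885)*347102 = (((-41233 + 33273) - 39676) + 144885)*347102 = ((-7960 - 39676) + 144885)*347102 = (-47636 + 144885)*347102 = 97249*347102 = 33755322398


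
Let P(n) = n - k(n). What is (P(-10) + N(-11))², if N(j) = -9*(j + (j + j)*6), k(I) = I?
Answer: 1656369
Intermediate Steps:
P(n) = 0 (P(n) = n - n = 0)
N(j) = -117*j (N(j) = -9*(j + (2*j)*6) = -9*(j + 12*j) = -117*j)
(P(-10) + N(-11))² = (0 - 117*(-11))² = (0 + 1287)² = 1287² = 1656369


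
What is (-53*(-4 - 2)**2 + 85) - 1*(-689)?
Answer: -1134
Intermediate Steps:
(-53*(-4 - 2)**2 + 85) - 1*(-689) = (-53*(-6)**2 + 85) + 689 = (-53*36 + 85) + 689 = (-1908 + 85) + 689 = -1823 + 689 = -1134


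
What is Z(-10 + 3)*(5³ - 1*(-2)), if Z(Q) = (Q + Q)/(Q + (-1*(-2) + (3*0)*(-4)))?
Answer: 1778/5 ≈ 355.60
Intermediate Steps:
Z(Q) = 2*Q/(2 + Q) (Z(Q) = (2*Q)/(Q + (2 + 0*(-4))) = (2*Q)/(Q + (2 + 0)) = (2*Q)/(Q + 2) = (2*Q)/(2 + Q) = 2*Q/(2 + Q))
Z(-10 + 3)*(5³ - 1*(-2)) = (2*(-10 + 3)/(2 + (-10 + 3)))*(5³ - 1*(-2)) = (2*(-7)/(2 - 7))*(125 + 2) = (2*(-7)/(-5))*127 = (2*(-7)*(-⅕))*127 = (14/5)*127 = 1778/5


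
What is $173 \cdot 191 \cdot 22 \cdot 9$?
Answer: $6542514$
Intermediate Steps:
$173 \cdot 191 \cdot 22 \cdot 9 = 33043 \cdot 198 = 6542514$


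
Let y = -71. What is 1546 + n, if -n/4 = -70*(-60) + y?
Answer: -14970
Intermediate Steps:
n = -16516 (n = -4*(-70*(-60) - 71) = -4*(4200 - 71) = -4*4129 = -16516)
1546 + n = 1546 - 16516 = -14970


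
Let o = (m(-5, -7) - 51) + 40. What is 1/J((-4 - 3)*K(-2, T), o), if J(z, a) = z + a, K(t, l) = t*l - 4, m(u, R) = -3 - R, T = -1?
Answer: 1/7 ≈ 0.14286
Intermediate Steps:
K(t, l) = -4 + l*t (K(t, l) = l*t - 4 = -4 + l*t)
o = -7 (o = ((-3 - 1*(-7)) - 51) + 40 = ((-3 + 7) - 51) + 40 = (4 - 51) + 40 = -47 + 40 = -7)
J(z, a) = a + z
1/J((-4 - 3)*K(-2, T), o) = 1/(-7 + (-4 - 3)*(-4 - 1*(-2))) = 1/(-7 - 7*(-4 + 2)) = 1/(-7 - 7*(-2)) = 1/(-7 + 14) = 1/7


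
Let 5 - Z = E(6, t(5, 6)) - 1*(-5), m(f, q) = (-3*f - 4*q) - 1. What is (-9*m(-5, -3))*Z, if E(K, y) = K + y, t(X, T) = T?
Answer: 2808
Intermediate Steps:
m(f, q) = -1 - 4*q - 3*f (m(f, q) = (-4*q - 3*f) - 1 = -1 - 4*q - 3*f)
Z = -12 (Z = 5 - ((6 + 6) - 1*(-5)) = 5 - (12 + 5) = 5 - 1*17 = 5 - 17 = -12)
(-9*m(-5, -3))*Z = -9*(-1 - 4*(-3) - 3*(-5))*(-12) = -9*(-1 + 12 + 15)*(-12) = -9*26*(-12) = -234*(-12) = 2808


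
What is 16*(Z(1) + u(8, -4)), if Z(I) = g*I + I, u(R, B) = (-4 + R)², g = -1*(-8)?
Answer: 400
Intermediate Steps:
g = 8
Z(I) = 9*I (Z(I) = 8*I + I = 9*I)
16*(Z(1) + u(8, -4)) = 16*(9*1 + (-4 + 8)²) = 16*(9 + 4²) = 16*(9 + 16) = 16*25 = 400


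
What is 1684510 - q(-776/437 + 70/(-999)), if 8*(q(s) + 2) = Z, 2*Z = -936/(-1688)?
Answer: 5686912395/3376 ≈ 1.6845e+6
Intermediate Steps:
Z = 117/422 (Z = (-936/(-1688))/2 = (-936*(-1/1688))/2 = (½)*(117/211) = 117/422 ≈ 0.27725)
q(s) = -6635/3376 (q(s) = -2 + (⅛)*(117/422) = -2 + 117/3376 = -6635/3376)
1684510 - q(-776/437 + 70/(-999)) = 1684510 - 1*(-6635/3376) = 1684510 + 6635/3376 = 5686912395/3376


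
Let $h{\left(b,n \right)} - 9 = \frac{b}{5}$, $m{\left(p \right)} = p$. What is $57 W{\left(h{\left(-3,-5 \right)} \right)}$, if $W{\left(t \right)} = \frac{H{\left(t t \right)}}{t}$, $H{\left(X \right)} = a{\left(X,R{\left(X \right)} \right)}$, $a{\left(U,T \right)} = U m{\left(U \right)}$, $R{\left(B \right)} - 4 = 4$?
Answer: $\frac{4223016}{125} \approx 33784.0$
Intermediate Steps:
$R{\left(B \right)} = 8$ ($R{\left(B \right)} = 4 + 4 = 8$)
$h{\left(b,n \right)} = 9 + \frac{b}{5}$
$a{\left(U,T \right)} = U^{2}$ ($a{\left(U,T \right)} = U U = U^{2}$)
$H{\left(X \right)} = X^{2}$
$W{\left(t \right)} = t^{3}$ ($W{\left(t \right)} = \frac{\left(t t\right)^{2}}{t} = \frac{\left(t^{2}\right)^{2}}{t} = \frac{t^{4}}{t} = t^{3}$)
$57 W{\left(h{\left(-3,-5 \right)} \right)} = 57 \left(9 + \frac{1}{5} \left(-3\right)\right)^{3} = 57 \left(9 - \frac{3}{5}\right)^{3} = 57 \left(\frac{42}{5}\right)^{3} = 57 \cdot \frac{74088}{125} = \frac{4223016}{125}$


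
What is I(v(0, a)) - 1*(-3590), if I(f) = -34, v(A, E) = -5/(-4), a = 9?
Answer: 3556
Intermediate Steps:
v(A, E) = 5/4 (v(A, E) = -5*(-¼) = 5/4)
I(v(0, a)) - 1*(-3590) = -34 - 1*(-3590) = -34 + 3590 = 3556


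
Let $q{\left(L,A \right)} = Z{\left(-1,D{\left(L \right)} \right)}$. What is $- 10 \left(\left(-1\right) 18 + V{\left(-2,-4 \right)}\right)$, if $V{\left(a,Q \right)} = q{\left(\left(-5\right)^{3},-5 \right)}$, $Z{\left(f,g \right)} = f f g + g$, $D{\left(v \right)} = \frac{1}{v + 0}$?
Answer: $\frac{4504}{25} \approx 180.16$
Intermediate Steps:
$D{\left(v \right)} = \frac{1}{v}$
$Z{\left(f,g \right)} = g + g f^{2}$ ($Z{\left(f,g \right)} = f^{2} g + g = g f^{2} + g = g + g f^{2}$)
$q{\left(L,A \right)} = \frac{2}{L}$ ($q{\left(L,A \right)} = \frac{1 + \left(-1\right)^{2}}{L} = \frac{1 + 1}{L} = \frac{1}{L} 2 = \frac{2}{L}$)
$V{\left(a,Q \right)} = - \frac{2}{125}$ ($V{\left(a,Q \right)} = \frac{2}{\left(-5\right)^{3}} = \frac{2}{-125} = 2 \left(- \frac{1}{125}\right) = - \frac{2}{125}$)
$- 10 \left(\left(-1\right) 18 + V{\left(-2,-4 \right)}\right) = - 10 \left(\left(-1\right) 18 - \frac{2}{125}\right) = - 10 \left(-18 - \frac{2}{125}\right) = \left(-10\right) \left(- \frac{2252}{125}\right) = \frac{4504}{25}$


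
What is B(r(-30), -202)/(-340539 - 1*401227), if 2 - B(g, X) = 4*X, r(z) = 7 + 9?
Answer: -405/370883 ≈ -0.0010920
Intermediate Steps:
r(z) = 16
B(g, X) = 2 - 4*X
B(r(-30), -202)/(-340539 - 1*401227) = (2 - 4*(-202))/(-340539 - 1*401227) = (2 + 808)/(-340539 - 401227) = 810/(-741766) = 810*(-1/741766) = -405/370883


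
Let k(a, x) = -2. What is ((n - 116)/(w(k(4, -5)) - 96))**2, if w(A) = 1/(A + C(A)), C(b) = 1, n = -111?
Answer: 51529/9409 ≈ 5.4766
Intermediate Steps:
w(A) = 1/(1 + A) (w(A) = 1/(A + 1) = 1/(1 + A))
((n - 116)/(w(k(4, -5)) - 96))**2 = ((-111 - 116)/(1/(1 - 2) - 96))**2 = (-227/(1/(-1) - 96))**2 = (-227/(-1 - 96))**2 = (-227/(-97))**2 = (-227*(-1/97))**2 = (227/97)**2 = 51529/9409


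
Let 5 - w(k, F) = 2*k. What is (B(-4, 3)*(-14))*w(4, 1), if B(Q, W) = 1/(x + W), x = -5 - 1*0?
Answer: -21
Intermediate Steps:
x = -5 (x = -5 + 0 = -5)
w(k, F) = 5 - 2*k
B(Q, W) = 1/(-5 + W)
(B(-4, 3)*(-14))*w(4, 1) = (-14/(-5 + 3))*(5 - 2*4) = (-14/(-2))*(5 - 8) = -½*(-14)*(-3) = 7*(-3) = -21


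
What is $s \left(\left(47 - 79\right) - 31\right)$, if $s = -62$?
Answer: $3906$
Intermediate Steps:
$s \left(\left(47 - 79\right) - 31\right) = - 62 \left(\left(47 - 79\right) - 31\right) = - 62 \left(-32 - 31\right) = \left(-62\right) \left(-63\right) = 3906$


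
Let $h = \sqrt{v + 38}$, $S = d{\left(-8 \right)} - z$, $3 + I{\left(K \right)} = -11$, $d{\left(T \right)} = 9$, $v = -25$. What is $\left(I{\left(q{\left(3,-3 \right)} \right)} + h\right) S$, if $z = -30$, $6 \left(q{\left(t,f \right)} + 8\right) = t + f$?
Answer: $-546 + 39 \sqrt{13} \approx -405.38$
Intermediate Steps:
$q{\left(t,f \right)} = -8 + \frac{f}{6} + \frac{t}{6}$ ($q{\left(t,f \right)} = -8 + \frac{t + f}{6} = -8 + \frac{f + t}{6} = -8 + \left(\frac{f}{6} + \frac{t}{6}\right) = -8 + \frac{f}{6} + \frac{t}{6}$)
$I{\left(K \right)} = -14$ ($I{\left(K \right)} = -3 - 11 = -14$)
$S = 39$ ($S = 9 - -30 = 9 + 30 = 39$)
$h = \sqrt{13}$ ($h = \sqrt{-25 + 38} = \sqrt{13} \approx 3.6056$)
$\left(I{\left(q{\left(3,-3 \right)} \right)} + h\right) S = \left(-14 + \sqrt{13}\right) 39 = -546 + 39 \sqrt{13}$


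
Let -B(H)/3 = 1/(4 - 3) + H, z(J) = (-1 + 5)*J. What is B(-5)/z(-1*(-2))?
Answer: 3/2 ≈ 1.5000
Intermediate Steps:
z(J) = 4*J
B(H) = -3 - 3*H (B(H) = -3*(1/(4 - 3) + H) = -3*(1/1 + H) = -3*(1 + H) = -3 - 3*H)
B(-5)/z(-1*(-2)) = (-3 - 3*(-5))/((4*(-1*(-2)))) = (-3 + 15)/((4*2)) = 12/8 = (⅛)*12 = 3/2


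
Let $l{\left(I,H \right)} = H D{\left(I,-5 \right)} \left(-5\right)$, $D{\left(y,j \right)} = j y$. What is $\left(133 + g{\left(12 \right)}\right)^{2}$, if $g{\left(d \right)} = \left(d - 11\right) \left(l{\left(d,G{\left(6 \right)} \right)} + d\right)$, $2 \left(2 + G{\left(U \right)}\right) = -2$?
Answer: $570025$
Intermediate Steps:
$G{\left(U \right)} = -3$ ($G{\left(U \right)} = -2 + \frac{1}{2} \left(-2\right) = -2 - 1 = -3$)
$l{\left(I,H \right)} = 25 H I$ ($l{\left(I,H \right)} = H \left(- 5 I\right) \left(-5\right) = - 5 H I \left(-5\right) = 25 H I$)
$g{\left(d \right)} = - 74 d \left(-11 + d\right)$ ($g{\left(d \right)} = \left(d - 11\right) \left(25 \left(-3\right) d + d\right) = \left(-11 + d\right) \left(- 75 d + d\right) = \left(-11 + d\right) \left(- 74 d\right) = - 74 d \left(-11 + d\right)$)
$\left(133 + g{\left(12 \right)}\right)^{2} = \left(133 + 74 \cdot 12 \left(11 - 12\right)\right)^{2} = \left(133 + 74 \cdot 12 \left(-1\right)\right)^{2} = \left(133 - 888\right)^{2} = \left(-755\right)^{2} = 570025$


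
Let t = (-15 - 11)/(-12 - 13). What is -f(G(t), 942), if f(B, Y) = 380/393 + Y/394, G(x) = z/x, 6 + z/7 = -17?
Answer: -259963/77421 ≈ -3.3578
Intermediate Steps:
z = -161 (z = -42 + 7*(-17) = -42 - 119 = -161)
t = 26/25 (t = -26/(-25) = -26*(-1/25) = 26/25 ≈ 1.0400)
G(x) = -161/x
f(B, Y) = 380/393 + Y/394 (f(B, Y) = 380*(1/393) + Y*(1/394) = 380/393 + Y/394)
-f(G(t), 942) = -(380/393 + (1/394)*942) = -(380/393 + 471/197) = -1*259963/77421 = -259963/77421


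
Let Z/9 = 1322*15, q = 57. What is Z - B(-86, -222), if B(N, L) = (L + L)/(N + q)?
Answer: 5175186/29 ≈ 1.7845e+5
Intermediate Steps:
Z = 178470 (Z = 9*(1322*15) = 9*19830 = 178470)
B(N, L) = 2*L/(57 + N) (B(N, L) = (L + L)/(N + 57) = (2*L)/(57 + N) = 2*L/(57 + N))
Z - B(-86, -222) = 178470 - 2*(-222)/(57 - 86) = 178470 - 2*(-222)/(-29) = 178470 - 2*(-222)*(-1)/29 = 178470 - 1*444/29 = 178470 - 444/29 = 5175186/29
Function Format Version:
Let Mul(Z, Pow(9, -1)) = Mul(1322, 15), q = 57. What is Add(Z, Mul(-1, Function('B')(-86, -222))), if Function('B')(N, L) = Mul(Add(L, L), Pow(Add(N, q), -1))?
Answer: Rational(5175186, 29) ≈ 1.7845e+5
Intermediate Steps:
Z = 178470 (Z = Mul(9, Mul(1322, 15)) = Mul(9, 19830) = 178470)
Function('B')(N, L) = Mul(2, L, Pow(Add(57, N), -1)) (Function('B')(N, L) = Mul(Add(L, L), Pow(Add(N, 57), -1)) = Mul(Mul(2, L), Pow(Add(57, N), -1)) = Mul(2, L, Pow(Add(57, N), -1)))
Add(Z, Mul(-1, Function('B')(-86, -222))) = Add(178470, Mul(-1, Mul(2, -222, Pow(Add(57, -86), -1)))) = Add(178470, Mul(-1, Mul(2, -222, Pow(-29, -1)))) = Add(178470, Mul(-1, Mul(2, -222, Rational(-1, 29)))) = Add(178470, Mul(-1, Rational(444, 29))) = Add(178470, Rational(-444, 29)) = Rational(5175186, 29)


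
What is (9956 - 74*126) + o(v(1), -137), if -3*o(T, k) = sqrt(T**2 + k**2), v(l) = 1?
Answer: 632 - sqrt(18770)/3 ≈ 586.33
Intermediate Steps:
o(T, k) = -sqrt(T**2 + k**2)/3
(9956 - 74*126) + o(v(1), -137) = (9956 - 74*126) - sqrt(1**2 + (-137)**2)/3 = (9956 - 9324) - sqrt(1 + 18769)/3 = 632 - sqrt(18770)/3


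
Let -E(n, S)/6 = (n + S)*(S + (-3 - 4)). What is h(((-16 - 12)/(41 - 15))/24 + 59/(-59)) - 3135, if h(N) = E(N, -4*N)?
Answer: -520850/169 ≈ -3082.0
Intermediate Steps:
E(n, S) = -6*(-7 + S)*(S + n) (E(n, S) = -6*(n + S)*(S + (-3 - 4)) = -6*(S + n)*(S - 7) = -6*(S + n)*(-7 + S) = -6*(-7 + S)*(S + n))
h(N) = -126*N - 72*N**2 (h(N) = -6*16*N**2 + 42*(-4*N) + 42*N - 6*(-4*N)*N = -96*N**2 - 168*N + 42*N + 24*N**2 = -126*N - 72*N**2)
h(((-16 - 12)/(41 - 15))/24 + 59/(-59)) - 3135 = 18*(((-16 - 12)/(41 - 15))/24 + 59/(-59))*(-7 - 4*(((-16 - 12)/(41 - 15))/24 + 59/(-59))) - 3135 = 18*(-28/26*(1/24) + 59*(-1/59))*(-7 - 4*(-28/26*(1/24) + 59*(-1/59))) - 3135 = 18*(-28*1/26*(1/24) - 1)*(-7 - 4*(-28*1/26*(1/24) - 1)) - 3135 = 18*(-14/13*1/24 - 1)*(-7 - 4*(-14/13*1/24 - 1)) - 3135 = 18*(-7/156 - 1)*(-7 - 4*(-7/156 - 1)) - 3135 = 18*(-163/156)*(-7 - 4*(-163/156)) - 3135 = 18*(-163/156)*(-7 + 163/39) - 3135 = 18*(-163/156)*(-110/39) - 3135 = 8965/169 - 3135 = -520850/169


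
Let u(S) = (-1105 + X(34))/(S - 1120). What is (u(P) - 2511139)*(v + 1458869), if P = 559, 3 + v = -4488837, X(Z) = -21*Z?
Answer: 251086061243080/33 ≈ 7.6087e+12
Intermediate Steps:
v = -4488840 (v = -3 - 4488837 = -4488840)
u(S) = -1819/(-1120 + S) (u(S) = (-1105 - 21*34)/(S - 1120) = (-1105 - 714)/(-1120 + S) = -1819/(-1120 + S))
(u(P) - 2511139)*(v + 1458869) = (-1819/(-1120 + 559) - 2511139)*(-4488840 + 1458869) = (-1819/(-561) - 2511139)*(-3029971) = (-1819*(-1/561) - 2511139)*(-3029971) = (107/33 - 2511139)*(-3029971) = -82867480/33*(-3029971) = 251086061243080/33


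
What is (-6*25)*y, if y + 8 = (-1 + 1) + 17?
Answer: -1350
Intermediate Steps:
y = 9 (y = -8 + ((-1 + 1) + 17) = -8 + (0 + 17) = -8 + 17 = 9)
(-6*25)*y = -6*25*9 = -150*9 = -1350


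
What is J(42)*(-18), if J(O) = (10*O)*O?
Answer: -317520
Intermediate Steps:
J(O) = 10*O**2
J(42)*(-18) = (10*42**2)*(-18) = (10*1764)*(-18) = 17640*(-18) = -317520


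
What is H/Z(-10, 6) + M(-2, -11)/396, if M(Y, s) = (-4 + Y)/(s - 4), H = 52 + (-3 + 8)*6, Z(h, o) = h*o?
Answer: -676/495 ≈ -1.3657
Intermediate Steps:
H = 82 (H = 52 + 5*6 = 52 + 30 = 82)
M(Y, s) = (-4 + Y)/(-4 + s)
H/Z(-10, 6) + M(-2, -11)/396 = 82/((-10*6)) + ((-4 - 2)/(-4 - 11))/396 = 82/(-60) + (-6/(-15))*(1/396) = 82*(-1/60) - 1/15*(-6)*(1/396) = -41/30 + (⅖)*(1/396) = -41/30 + 1/990 = -676/495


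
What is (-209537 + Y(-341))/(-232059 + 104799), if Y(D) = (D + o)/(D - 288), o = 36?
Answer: 32949617/20011635 ≈ 1.6465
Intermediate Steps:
Y(D) = (36 + D)/(-288 + D) (Y(D) = (D + 36)/(D - 288) = (36 + D)/(-288 + D))
(-209537 + Y(-341))/(-232059 + 104799) = (-209537 + (36 - 341)/(-288 - 341))/(-232059 + 104799) = (-209537 - 305/(-629))/(-127260) = (-209537 - 1/629*(-305))*(-1/127260) = (-209537 + 305/629)*(-1/127260) = -131798468/629*(-1/127260) = 32949617/20011635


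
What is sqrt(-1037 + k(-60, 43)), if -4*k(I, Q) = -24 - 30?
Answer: I*sqrt(4094)/2 ≈ 31.992*I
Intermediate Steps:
k(I, Q) = 27/2 (k(I, Q) = -(-24 - 30)/4 = -1/4*(-54) = 27/2)
sqrt(-1037 + k(-60, 43)) = sqrt(-1037 + 27/2) = sqrt(-2047/2) = I*sqrt(4094)/2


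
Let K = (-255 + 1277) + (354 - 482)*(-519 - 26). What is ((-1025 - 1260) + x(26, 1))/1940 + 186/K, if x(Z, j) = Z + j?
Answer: -13288743/11443090 ≈ -1.1613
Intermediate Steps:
K = 70782 (K = 1022 - 128*(-545) = 1022 + 69760 = 70782)
((-1025 - 1260) + x(26, 1))/1940 + 186/K = ((-1025 - 1260) + (26 + 1))/1940 + 186/70782 = (-2285 + 27)*(1/1940) + 186*(1/70782) = -2258*1/1940 + 31/11797 = -1129/970 + 31/11797 = -13288743/11443090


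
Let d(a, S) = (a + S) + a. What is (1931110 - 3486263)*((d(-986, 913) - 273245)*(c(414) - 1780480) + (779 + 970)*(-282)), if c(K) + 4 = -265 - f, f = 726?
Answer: -759949190937462846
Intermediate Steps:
d(a, S) = S + 2*a (d(a, S) = (S + a) + a = S + 2*a)
c(K) = -995 (c(K) = -4 + (-265 - 1*726) = -4 + (-265 - 726) = -4 - 991 = -995)
(1931110 - 3486263)*((d(-986, 913) - 273245)*(c(414) - 1780480) + (779 + 970)*(-282)) = (1931110 - 3486263)*(((913 + 2*(-986)) - 273245)*(-995 - 1780480) + (779 + 970)*(-282)) = -1555153*(((913 - 1972) - 273245)*(-1781475) + 1749*(-282)) = -1555153*((-1059 - 273245)*(-1781475) - 493218) = -1555153*(-274304*(-1781475) - 493218) = -1555153*(488665718400 - 493218) = -1555153*488665225182 = -759949190937462846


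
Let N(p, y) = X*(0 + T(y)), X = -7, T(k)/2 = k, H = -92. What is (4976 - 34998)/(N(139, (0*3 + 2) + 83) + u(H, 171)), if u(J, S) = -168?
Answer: 15011/679 ≈ 22.108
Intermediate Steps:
T(k) = 2*k
N(p, y) = -14*y (N(p, y) = -7*(0 + 2*y) = -14*y)
(4976 - 34998)/(N(139, (0*3 + 2) + 83) + u(H, 171)) = (4976 - 34998)/(-14*((0*3 + 2) + 83) - 168) = -30022/(-14*((0 + 2) + 83) - 168) = -30022/(-14*(2 + 83) - 168) = -30022/(-14*85 - 168) = -30022/(-1190 - 168) = -30022/(-1358) = -30022*(-1/1358) = 15011/679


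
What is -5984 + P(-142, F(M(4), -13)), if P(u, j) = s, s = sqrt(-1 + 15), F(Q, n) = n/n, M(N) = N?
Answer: -5984 + sqrt(14) ≈ -5980.3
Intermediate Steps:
F(Q, n) = 1
s = sqrt(14) ≈ 3.7417
P(u, j) = sqrt(14)
-5984 + P(-142, F(M(4), -13)) = -5984 + sqrt(14)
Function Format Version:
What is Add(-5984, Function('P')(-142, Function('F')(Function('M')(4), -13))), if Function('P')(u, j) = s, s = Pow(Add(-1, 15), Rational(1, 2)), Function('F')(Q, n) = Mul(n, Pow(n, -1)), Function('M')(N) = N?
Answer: Add(-5984, Pow(14, Rational(1, 2))) ≈ -5980.3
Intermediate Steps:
Function('F')(Q, n) = 1
s = Pow(14, Rational(1, 2)) ≈ 3.7417
Function('P')(u, j) = Pow(14, Rational(1, 2))
Add(-5984, Function('P')(-142, Function('F')(Function('M')(4), -13))) = Add(-5984, Pow(14, Rational(1, 2)))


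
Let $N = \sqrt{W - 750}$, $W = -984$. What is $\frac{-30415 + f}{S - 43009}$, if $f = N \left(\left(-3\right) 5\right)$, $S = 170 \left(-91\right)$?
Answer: $\frac{30415}{58479} + \frac{85 i \sqrt{6}}{19493} \approx 0.5201 + 0.010681 i$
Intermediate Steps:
$S = -15470$
$N = 17 i \sqrt{6}$ ($N = \sqrt{-984 - 750} = \sqrt{-1734} = 17 i \sqrt{6} \approx 41.641 i$)
$f = - 255 i \sqrt{6}$ ($f = 17 i \sqrt{6} \left(\left(-3\right) 5\right) = 17 i \sqrt{6} \left(-15\right) = - 255 i \sqrt{6} \approx - 624.62 i$)
$\frac{-30415 + f}{S - 43009} = \frac{-30415 - 255 i \sqrt{6}}{-15470 - 43009} = \frac{-30415 - 255 i \sqrt{6}}{-58479} = \left(-30415 - 255 i \sqrt{6}\right) \left(- \frac{1}{58479}\right) = \frac{30415}{58479} + \frac{85 i \sqrt{6}}{19493}$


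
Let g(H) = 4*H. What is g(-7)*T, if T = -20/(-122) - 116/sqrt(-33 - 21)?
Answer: -280/61 - 1624*I*sqrt(6)/9 ≈ -4.5902 - 442.0*I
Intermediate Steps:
T = 10/61 + 58*I*sqrt(6)/9 (T = -20*(-1/122) - 116*(-I*sqrt(6)/18) = 10/61 - 116*(-I*sqrt(6)/18) = 10/61 - (-58)*I*sqrt(6)/9 = 10/61 + 58*I*sqrt(6)/9 ≈ 0.16393 + 15.786*I)
g(-7)*T = (4*(-7))*(10/61 + 58*I*sqrt(6)/9) = -28*(10/61 + 58*I*sqrt(6)/9) = -280/61 - 1624*I*sqrt(6)/9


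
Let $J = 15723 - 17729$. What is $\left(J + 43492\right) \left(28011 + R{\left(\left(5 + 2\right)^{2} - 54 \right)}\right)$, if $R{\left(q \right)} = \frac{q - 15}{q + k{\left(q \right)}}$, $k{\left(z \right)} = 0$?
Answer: $1162230290$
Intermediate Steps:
$R{\left(q \right)} = \frac{-15 + q}{q}$ ($R{\left(q \right)} = \frac{q - 15}{q + 0} = \frac{-15 + q}{q}$)
$J = -2006$ ($J = 15723 - 17729 = -2006$)
$\left(J + 43492\right) \left(28011 + R{\left(\left(5 + 2\right)^{2} - 54 \right)}\right) = \left(-2006 + 43492\right) \left(28011 + \frac{-15 + \left(\left(5 + 2\right)^{2} - 54\right)}{\left(5 + 2\right)^{2} - 54}\right) = 41486 \left(28011 + \frac{-15 - \left(54 - 7^{2}\right)}{7^{2} - 54}\right) = 41486 \left(28011 + \frac{-15 + \left(49 - 54\right)}{49 - 54}\right) = 41486 \left(28011 + \frac{-15 - 5}{-5}\right) = 41486 \left(28011 - -4\right) = 41486 \left(28011 + 4\right) = 41486 \cdot 28015 = 1162230290$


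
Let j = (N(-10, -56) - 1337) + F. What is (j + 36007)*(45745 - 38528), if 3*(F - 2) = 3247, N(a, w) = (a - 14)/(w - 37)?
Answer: 23997802409/93 ≈ 2.5804e+8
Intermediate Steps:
N(a, w) = (-14 + a)/(-37 + w)
F = 3253/3 (F = 2 + (⅓)*3247 = 2 + 3247/3 = 3253/3 ≈ 1084.3)
j = -23474/93 (j = ((-14 - 10)/(-37 - 56) - 1337) + 3253/3 = (-24/(-93) - 1337) + 3253/3 = (-1/93*(-24) - 1337) + 3253/3 = (8/31 - 1337) + 3253/3 = -41439/31 + 3253/3 = -23474/93 ≈ -252.41)
(j + 36007)*(45745 - 38528) = (-23474/93 + 36007)*(45745 - 38528) = (3325177/93)*7217 = 23997802409/93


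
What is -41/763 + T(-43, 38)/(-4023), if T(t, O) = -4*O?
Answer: -48967/3069549 ≈ -0.015952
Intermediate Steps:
-41/763 + T(-43, 38)/(-4023) = -41/763 - 4*38/(-4023) = -41*1/763 - 152*(-1/4023) = -41/763 + 152/4023 = -48967/3069549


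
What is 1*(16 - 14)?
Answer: 2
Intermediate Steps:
1*(16 - 14) = 1*2 = 2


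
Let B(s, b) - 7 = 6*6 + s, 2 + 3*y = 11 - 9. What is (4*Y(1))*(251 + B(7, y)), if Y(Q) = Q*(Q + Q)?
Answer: 2408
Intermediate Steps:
Y(Q) = 2*Q² (Y(Q) = Q*(2*Q) = 2*Q²)
y = 0 (y = -⅔ + (11 - 9)/3 = -⅔ + (⅓)*2 = -⅔ + ⅔ = 0)
B(s, b) = 43 + s (B(s, b) = 7 + (6*6 + s) = 7 + (36 + s) = 43 + s)
(4*Y(1))*(251 + B(7, y)) = (4*(2*1²))*(251 + (43 + 7)) = (4*(2*1))*(251 + 50) = (4*2)*301 = 8*301 = 2408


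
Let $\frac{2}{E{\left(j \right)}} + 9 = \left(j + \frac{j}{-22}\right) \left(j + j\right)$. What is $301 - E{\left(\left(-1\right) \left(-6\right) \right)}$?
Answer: $\frac{197735}{657} \approx 300.97$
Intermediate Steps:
$E{\left(j \right)} = \frac{2}{-9 + \frac{21 j^{2}}{11}}$ ($E{\left(j \right)} = \frac{2}{-9 + \left(j + \frac{j}{-22}\right) \left(j + j\right)} = \frac{2}{-9 + \left(j + j \left(- \frac{1}{22}\right)\right) 2 j} = \frac{2}{-9 + \left(j - \frac{j}{22}\right) 2 j} = \frac{2}{-9 + \frac{21 j}{22} \cdot 2 j} = \frac{2}{-9 + \frac{21 j^{2}}{11}}$)
$301 - E{\left(\left(-1\right) \left(-6\right) \right)} = 301 - \frac{22}{3 \left(-33 + 7 \left(\left(-1\right) \left(-6\right)\right)^{2}\right)} = 301 - \frac{22}{3 \left(-33 + 7 \cdot 6^{2}\right)} = 301 - \frac{22}{3 \left(-33 + 7 \cdot 36\right)} = 301 - \frac{22}{3 \left(-33 + 252\right)} = 301 - \frac{22}{3 \cdot 219} = 301 - \frac{22}{3} \cdot \frac{1}{219} = 301 - \frac{22}{657} = \frac{197735}{657}$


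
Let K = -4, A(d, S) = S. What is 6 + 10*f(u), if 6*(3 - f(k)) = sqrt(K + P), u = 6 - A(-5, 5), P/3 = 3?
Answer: 36 - 5*sqrt(5)/3 ≈ 32.273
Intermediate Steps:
P = 9 (P = 3*3 = 9)
u = 1 (u = 6 - 1*5 = 6 - 5 = 1)
f(k) = 3 - sqrt(5)/6 (f(k) = 3 - sqrt(-4 + 9)/6 = 3 - sqrt(5)/6)
6 + 10*f(u) = 6 + 10*(3 - sqrt(5)/6) = 6 + (30 - 5*sqrt(5)/3) = 36 - 5*sqrt(5)/3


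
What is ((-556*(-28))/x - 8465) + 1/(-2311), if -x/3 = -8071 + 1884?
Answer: -363065737928/42894471 ≈ -8464.2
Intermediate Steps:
x = 18561 (x = -3*(-8071 + 1884) = -3*(-6187) = 18561)
((-556*(-28))/x - 8465) + 1/(-2311) = (-556*(-28)/18561 - 8465) + 1/(-2311) = (15568*(1/18561) - 8465) - 1/2311 = (15568/18561 - 8465) - 1/2311 = -157103297/18561 - 1/2311 = -363065737928/42894471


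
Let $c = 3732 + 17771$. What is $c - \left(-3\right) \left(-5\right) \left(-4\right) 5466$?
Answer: $349463$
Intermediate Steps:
$c = 21503$
$c - \left(-3\right) \left(-5\right) \left(-4\right) 5466 = 21503 - \left(-3\right) \left(-5\right) \left(-4\right) 5466 = 21503 - 15 \left(-4\right) 5466 = 21503 - \left(-60\right) 5466 = 21503 - -327960 = 21503 + 327960 = 349463$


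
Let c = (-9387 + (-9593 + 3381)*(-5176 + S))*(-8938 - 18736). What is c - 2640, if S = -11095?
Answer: -2796902285450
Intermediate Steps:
c = -2796902282810 (c = (-9387 + (-9593 + 3381)*(-5176 - 11095))*(-8938 - 18736) = (-9387 - 6212*(-16271))*(-27674) = (-9387 + 101075452)*(-27674) = 101066065*(-27674) = -2796902282810)
c - 2640 = -2796902282810 - 2640 = -2796902285450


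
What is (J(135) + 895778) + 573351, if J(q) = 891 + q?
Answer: 1470155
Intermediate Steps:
(J(135) + 895778) + 573351 = ((891 + 135) + 895778) + 573351 = (1026 + 895778) + 573351 = 896804 + 573351 = 1470155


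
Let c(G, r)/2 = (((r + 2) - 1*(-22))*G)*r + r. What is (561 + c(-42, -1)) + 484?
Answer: 2975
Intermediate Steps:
c(G, r) = 2*r + 2*G*r*(24 + r) (c(G, r) = 2*((((r + 2) - 1*(-22))*G)*r + r) = 2*((((2 + r) + 22)*G)*r + r) = 2*(((24 + r)*G)*r + r) = 2*((G*(24 + r))*r + r) = 2*(G*r*(24 + r) + r) = 2*(r + G*r*(24 + r)) = 2*r + 2*G*r*(24 + r))
(561 + c(-42, -1)) + 484 = (561 + 2*(-1)*(1 + 24*(-42) - 42*(-1))) + 484 = (561 + 2*(-1)*(1 - 1008 + 42)) + 484 = (561 + 2*(-1)*(-965)) + 484 = (561 + 1930) + 484 = 2491 + 484 = 2975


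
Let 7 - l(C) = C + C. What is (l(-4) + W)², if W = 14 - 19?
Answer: 100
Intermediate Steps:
l(C) = 7 - 2*C (l(C) = 7 - (C + C) = 7 - 2*C)
W = -5
(l(-4) + W)² = ((7 - 2*(-4)) - 5)² = ((7 + 8) - 5)² = (15 - 5)² = 10² = 100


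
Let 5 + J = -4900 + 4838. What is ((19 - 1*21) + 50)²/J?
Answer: -2304/67 ≈ -34.388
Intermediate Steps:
J = -67 (J = -5 + (-4900 + 4838) = -5 - 62 = -67)
((19 - 1*21) + 50)²/J = ((19 - 1*21) + 50)²/(-67) = ((19 - 21) + 50)²*(-1/67) = (-2 + 50)²*(-1/67) = 48²*(-1/67) = 2304*(-1/67) = -2304/67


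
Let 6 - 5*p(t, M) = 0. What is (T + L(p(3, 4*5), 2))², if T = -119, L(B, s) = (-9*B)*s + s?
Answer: 480249/25 ≈ 19210.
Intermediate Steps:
p(t, M) = 6/5 (p(t, M) = 6/5 - ⅕*0 = 6/5 + 0 = 6/5)
L(B, s) = s - 9*B*s (L(B, s) = -9*B*s + s = s - 9*B*s)
(T + L(p(3, 4*5), 2))² = (-119 + 2*(1 - 9*6/5))² = (-119 + 2*(1 - 54/5))² = (-119 + 2*(-49/5))² = (-119 - 98/5)² = (-693/5)² = 480249/25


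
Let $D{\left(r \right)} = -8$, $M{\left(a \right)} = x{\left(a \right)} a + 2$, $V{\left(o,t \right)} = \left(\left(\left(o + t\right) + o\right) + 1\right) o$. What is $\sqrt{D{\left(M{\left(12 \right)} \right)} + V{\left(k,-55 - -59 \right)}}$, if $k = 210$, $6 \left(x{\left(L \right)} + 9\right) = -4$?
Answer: $\sqrt{89242} \approx 298.73$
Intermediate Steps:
$x{\left(L \right)} = - \frac{29}{3}$ ($x{\left(L \right)} = -9 + \frac{1}{6} \left(-4\right) = -9 - \frac{2}{3} = - \frac{29}{3}$)
$V{\left(o,t \right)} = o \left(1 + t + 2 o\right)$ ($V{\left(o,t \right)} = \left(\left(t + 2 o\right) + 1\right) o = \left(1 + t + 2 o\right) o = o \left(1 + t + 2 o\right)$)
$M{\left(a \right)} = 2 - \frac{29 a}{3}$ ($M{\left(a \right)} = - \frac{29 a}{3} + 2 = 2 - \frac{29 a}{3}$)
$\sqrt{D{\left(M{\left(12 \right)} \right)} + V{\left(k,-55 - -59 \right)}} = \sqrt{-8 + 210 \left(1 - -4 + 2 \cdot 210\right)} = \sqrt{-8 + 210 \left(1 + \left(-55 + 59\right) + 420\right)} = \sqrt{-8 + 210 \left(1 + 4 + 420\right)} = \sqrt{-8 + 210 \cdot 425} = \sqrt{-8 + 89250} = \sqrt{89242}$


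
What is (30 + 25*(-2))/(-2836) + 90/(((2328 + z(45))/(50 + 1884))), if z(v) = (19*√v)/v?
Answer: 12929498054995/172911571571 - 9921420*√5/243880919 ≈ 74.684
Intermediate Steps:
z(v) = 19/√v
(30 + 25*(-2))/(-2836) + 90/(((2328 + z(45))/(50 + 1884))) = (30 + 25*(-2))/(-2836) + 90/(((2328 + 19/√45)/(50 + 1884))) = (30 - 50)*(-1/2836) + 90/(((2328 + 19*(√5/15))/1934)) = -20*(-1/2836) + 90/(((2328 + 19*√5/15)*(1/1934))) = 5/709 + 90/(1164/967 + 19*√5/29010)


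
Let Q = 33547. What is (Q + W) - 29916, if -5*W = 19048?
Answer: -893/5 ≈ -178.60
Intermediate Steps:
W = -19048/5 (W = -⅕*19048 = -19048/5 ≈ -3809.6)
(Q + W) - 29916 = (33547 - 19048/5) - 29916 = 148687/5 - 29916 = -893/5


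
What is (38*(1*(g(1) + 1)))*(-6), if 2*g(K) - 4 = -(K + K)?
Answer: -456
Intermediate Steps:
g(K) = 2 - K (g(K) = 2 + (-(K + K))/2 = 2 + (-2*K)/2 = 2 - K)
(38*(1*(g(1) + 1)))*(-6) = (38*(1*((2 - 1*1) + 1)))*(-6) = (38*(1*((2 - 1) + 1)))*(-6) = (38*(1*(1 + 1)))*(-6) = (38*(1*2))*(-6) = (38*2)*(-6) = 76*(-6) = -456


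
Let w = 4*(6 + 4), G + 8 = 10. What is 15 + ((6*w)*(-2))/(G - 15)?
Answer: 675/13 ≈ 51.923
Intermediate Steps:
G = 2 (G = -8 + 10 = 2)
w = 40 (w = 4*10 = 40)
15 + ((6*w)*(-2))/(G - 15) = 15 + ((6*40)*(-2))/(2 - 15) = 15 + (240*(-2))/(-13) = 15 - 1/13*(-480) = 15 + 480/13 = 675/13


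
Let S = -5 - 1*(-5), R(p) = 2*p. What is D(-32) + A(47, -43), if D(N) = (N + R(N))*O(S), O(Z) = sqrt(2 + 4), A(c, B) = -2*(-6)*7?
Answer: 84 - 96*sqrt(6) ≈ -151.15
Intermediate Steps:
S = 0 (S = -5 + 5 = 0)
A(c, B) = 84 (A(c, B) = 12*7 = 84)
O(Z) = sqrt(6)
D(N) = 3*N*sqrt(6) (D(N) = (N + 2*N)*sqrt(6) = (3*N)*sqrt(6) = 3*N*sqrt(6))
D(-32) + A(47, -43) = 3*(-32)*sqrt(6) + 84 = -96*sqrt(6) + 84 = 84 - 96*sqrt(6)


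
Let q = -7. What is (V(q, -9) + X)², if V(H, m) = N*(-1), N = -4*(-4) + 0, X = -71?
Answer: 7569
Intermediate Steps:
N = 16 (N = 16 + 0 = 16)
V(H, m) = -16 (V(H, m) = 16*(-1) = -16)
(V(q, -9) + X)² = (-16 - 71)² = (-87)² = 7569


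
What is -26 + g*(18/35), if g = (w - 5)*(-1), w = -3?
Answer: -766/35 ≈ -21.886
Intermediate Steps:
g = 8 (g = (-3 - 5)*(-1) = -8*(-1) = 8)
-26 + g*(18/35) = -26 + 8*(18/35) = -26 + 144/35 = -766/35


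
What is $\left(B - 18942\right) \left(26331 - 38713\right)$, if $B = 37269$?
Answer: $-226924914$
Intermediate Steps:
$\left(B - 18942\right) \left(26331 - 38713\right) = \left(37269 - 18942\right) \left(26331 - 38713\right) = 18327 \left(-12382\right) = -226924914$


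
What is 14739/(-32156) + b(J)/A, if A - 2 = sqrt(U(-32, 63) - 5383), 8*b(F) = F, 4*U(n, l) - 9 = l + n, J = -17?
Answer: 17*(-5202*sqrt(597) + 11507*I)/(64312*(-2*I + 3*sqrt(597))) ≈ -0.45915 + 0.028969*I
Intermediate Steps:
U(n, l) = 9/4 + l/4 + n/4 (U(n, l) = 9/4 + (l + n)/4 = 9/4 + (l/4 + n/4) = 9/4 + l/4 + n/4)
b(F) = F/8
A = 2 + 3*I*sqrt(597) (A = 2 + sqrt((9/4 + (1/4)*63 + (1/4)*(-32)) - 5383) = 2 + sqrt((9/4 + 63/4 - 8) - 5383) = 2 + sqrt(10 - 5383) = 2 + sqrt(-5373) = 2 + 3*I*sqrt(597) ≈ 2.0 + 73.301*I)
14739/(-32156) + b(J)/A = 14739/(-32156) + ((1/8)*(-17))/(2 + 3*I*sqrt(597)) = 14739*(-1/32156) - 17/(8*(2 + 3*I*sqrt(597))) = -14739/32156 - 17/(8*(2 + 3*I*sqrt(597)))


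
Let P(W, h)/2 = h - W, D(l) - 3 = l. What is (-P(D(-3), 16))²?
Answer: 1024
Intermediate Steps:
D(l) = 3 + l
P(W, h) = -2*W + 2*h (P(W, h) = 2*(h - W) = -2*W + 2*h)
(-P(D(-3), 16))² = (-(-2*(3 - 3) + 2*16))² = (-(-2*0 + 32))² = (-(0 + 32))² = (-1*32)² = (-32)² = 1024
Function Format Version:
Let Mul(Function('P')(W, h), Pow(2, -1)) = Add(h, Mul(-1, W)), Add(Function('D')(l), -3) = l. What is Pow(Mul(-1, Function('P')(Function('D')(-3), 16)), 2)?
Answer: 1024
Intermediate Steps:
Function('D')(l) = Add(3, l)
Function('P')(W, h) = Add(Mul(-2, W), Mul(2, h)) (Function('P')(W, h) = Mul(2, Add(h, Mul(-1, W))) = Add(Mul(-2, W), Mul(2, h)))
Pow(Mul(-1, Function('P')(Function('D')(-3), 16)), 2) = Pow(Mul(-1, Add(Mul(-2, Add(3, -3)), Mul(2, 16))), 2) = Pow(Mul(-1, Add(Mul(-2, 0), 32)), 2) = Pow(Mul(-1, Add(0, 32)), 2) = Pow(Mul(-1, 32), 2) = Pow(-32, 2) = 1024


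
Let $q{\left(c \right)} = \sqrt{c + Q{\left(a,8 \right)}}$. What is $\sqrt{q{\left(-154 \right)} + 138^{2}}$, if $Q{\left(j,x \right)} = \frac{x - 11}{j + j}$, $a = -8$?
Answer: $\frac{\sqrt{76176 + i \sqrt{2461}}}{2} \approx 138.0 + 0.044935 i$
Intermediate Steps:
$Q{\left(j,x \right)} = \frac{-11 + x}{2 j}$
$q{\left(c \right)} = \sqrt{\frac{3}{16} + c}$ ($q{\left(c \right)} = \sqrt{c + \frac{-11 + 8}{2 \left(-8\right)}} = \sqrt{c + \frac{1}{2} \left(- \frac{1}{8}\right) \left(-3\right)} = \sqrt{c + \frac{3}{16}} = \sqrt{\frac{3}{16} + c}$)
$\sqrt{q{\left(-154 \right)} + 138^{2}} = \sqrt{\frac{\sqrt{3 + 16 \left(-154\right)}}{4} + 138^{2}} = \sqrt{\frac{\sqrt{3 - 2464}}{4} + 19044} = \sqrt{\frac{\sqrt{-2461}}{4} + 19044} = \sqrt{\frac{i \sqrt{2461}}{4} + 19044} = \sqrt{19044 + \frac{i \sqrt{2461}}{4}}$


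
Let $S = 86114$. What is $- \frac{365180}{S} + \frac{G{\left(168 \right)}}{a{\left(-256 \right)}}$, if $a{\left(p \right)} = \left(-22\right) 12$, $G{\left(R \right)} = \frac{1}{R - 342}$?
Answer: $- \frac{8387411183}{1977866352} \approx -4.2406$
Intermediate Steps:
$G{\left(R \right)} = \frac{1}{-342 + R}$
$a{\left(p \right)} = -264$
$- \frac{365180}{S} + \frac{G{\left(168 \right)}}{a{\left(-256 \right)}} = - \frac{365180}{86114} + \frac{1}{\left(-342 + 168\right) \left(-264\right)} = \left(-365180\right) \frac{1}{86114} + \frac{1}{-174} \left(- \frac{1}{264}\right) = - \frac{182590}{43057} - - \frac{1}{45936} = - \frac{182590}{43057} + \frac{1}{45936} = - \frac{8387411183}{1977866352}$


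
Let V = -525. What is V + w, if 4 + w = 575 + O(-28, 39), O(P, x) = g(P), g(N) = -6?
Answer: 40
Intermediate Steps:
O(P, x) = -6
w = 565 (w = -4 + (575 - 6) = -4 + 569 = 565)
V + w = -525 + 565 = 40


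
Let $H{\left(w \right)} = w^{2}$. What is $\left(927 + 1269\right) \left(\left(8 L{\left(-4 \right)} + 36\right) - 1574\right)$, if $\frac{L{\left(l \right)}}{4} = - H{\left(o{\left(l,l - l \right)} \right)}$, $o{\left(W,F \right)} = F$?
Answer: $-3377448$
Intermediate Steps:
$L{\left(l \right)} = 0$ ($L{\left(l \right)} = 4 \left(- \left(l - l\right)^{2}\right) = 4 \left(- 0^{2}\right) = 4 \left(\left(-1\right) 0\right) = 4 \cdot 0 = 0$)
$\left(927 + 1269\right) \left(\left(8 L{\left(-4 \right)} + 36\right) - 1574\right) = \left(927 + 1269\right) \left(\left(8 \cdot 0 + 36\right) - 1574\right) = 2196 \left(\left(0 + 36\right) - 1574\right) = 2196 \left(36 - 1574\right) = 2196 \left(-1538\right) = -3377448$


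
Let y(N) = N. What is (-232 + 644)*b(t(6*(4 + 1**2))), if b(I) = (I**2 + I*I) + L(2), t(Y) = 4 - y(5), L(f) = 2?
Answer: 1648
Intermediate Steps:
t(Y) = -1 (t(Y) = 4 - 1*5 = 4 - 5 = -1)
b(I) = 2 + 2*I**2 (b(I) = (I**2 + I*I) + 2 = (I**2 + I**2) + 2 = 2*I**2 + 2 = 2 + 2*I**2)
(-232 + 644)*b(t(6*(4 + 1**2))) = (-232 + 644)*(2 + 2*(-1)**2) = 412*(2 + 2*1) = 412*(2 + 2) = 412*4 = 1648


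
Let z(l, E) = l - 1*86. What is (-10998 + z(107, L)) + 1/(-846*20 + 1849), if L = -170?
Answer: -165434368/15071 ≈ -10977.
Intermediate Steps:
z(l, E) = -86 + l (z(l, E) = l - 86 = -86 + l)
(-10998 + z(107, L)) + 1/(-846*20 + 1849) = (-10998 + (-86 + 107)) + 1/(-846*20 + 1849) = (-10998 + 21) + 1/(-16920 + 1849) = -10977 + 1/(-15071) = -10977 - 1/15071 = -165434368/15071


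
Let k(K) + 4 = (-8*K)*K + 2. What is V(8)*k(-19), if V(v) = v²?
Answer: -184960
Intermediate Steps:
k(K) = -2 - 8*K² (k(K) = -4 + ((-8*K)*K + 2) = -4 + (-8*K² + 2) = -4 + (2 - 8*K²) = -2 - 8*K²)
V(8)*k(-19) = 8²*(-2 - 8*(-19)²) = 64*(-2 - 8*361) = 64*(-2 - 2888) = 64*(-2890) = -184960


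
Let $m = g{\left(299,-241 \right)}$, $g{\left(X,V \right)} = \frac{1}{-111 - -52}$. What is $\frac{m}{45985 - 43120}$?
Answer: $- \frac{1}{169035} \approx -5.9159 \cdot 10^{-6}$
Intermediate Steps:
$g{\left(X,V \right)} = - \frac{1}{59}$ ($g{\left(X,V \right)} = \frac{1}{-111 + 52} = \frac{1}{-59} = - \frac{1}{59}$)
$m = - \frac{1}{59} \approx -0.016949$
$\frac{m}{45985 - 43120} = - \frac{1}{59 \left(45985 - 43120\right)} = - \frac{1}{59 \cdot 2865} = \left(- \frac{1}{59}\right) \frac{1}{2865} = - \frac{1}{169035}$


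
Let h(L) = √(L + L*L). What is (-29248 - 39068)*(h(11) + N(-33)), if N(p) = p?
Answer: 2254428 - 136632*√33 ≈ 1.4695e+6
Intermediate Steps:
h(L) = √(L + L²)
(-29248 - 39068)*(h(11) + N(-33)) = (-29248 - 39068)*(√(11*(1 + 11)) - 33) = -68316*(√(11*12) - 33) = -68316*(√132 - 33) = -68316*(2*√33 - 33) = -68316*(-33 + 2*√33) = 2254428 - 136632*√33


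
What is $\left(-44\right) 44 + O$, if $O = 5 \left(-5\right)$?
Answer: $-1961$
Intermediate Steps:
$O = -25$
$\left(-44\right) 44 + O = \left(-44\right) 44 - 25 = -1936 - 25 = -1961$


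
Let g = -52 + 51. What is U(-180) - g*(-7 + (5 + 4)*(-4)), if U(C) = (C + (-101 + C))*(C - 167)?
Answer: 159924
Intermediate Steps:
U(C) = (-167 + C)*(-101 + 2*C) (U(C) = (-101 + 2*C)*(-167 + C) = (-167 + C)*(-101 + 2*C))
g = -1
U(-180) - g*(-7 + (5 + 4)*(-4)) = (16867 - 435*(-180) + 2*(-180)**2) - (-1)*(-7 + (5 + 4)*(-4)) = (16867 + 78300 + 2*32400) - (-1)*(-7 + 9*(-4)) = (16867 + 78300 + 64800) - (-1)*(-7 - 36) = 159967 - (-1)*(-43) = 159967 - 1*43 = 159967 - 43 = 159924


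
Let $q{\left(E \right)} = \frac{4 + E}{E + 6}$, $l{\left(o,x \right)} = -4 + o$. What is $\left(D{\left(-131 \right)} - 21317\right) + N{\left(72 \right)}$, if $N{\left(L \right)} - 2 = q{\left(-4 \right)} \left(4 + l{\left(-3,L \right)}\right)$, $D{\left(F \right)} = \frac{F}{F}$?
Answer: $-21314$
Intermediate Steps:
$D{\left(F \right)} = 1$
$q{\left(E \right)} = \frac{4 + E}{6 + E}$
$N{\left(L \right)} = 2$ ($N{\left(L \right)} = 2 + \frac{4 - 4}{6 - 4} \left(4 - 7\right) = 2 + \frac{1}{2} \cdot 0 \left(4 - 7\right) = 2 + \frac{1}{2} \cdot 0 \left(-3\right) = 2 + 0 \left(-3\right) = 2 + 0 = 2$)
$\left(D{\left(-131 \right)} - 21317\right) + N{\left(72 \right)} = \left(1 - 21317\right) + 2 = -21316 + 2 = -21314$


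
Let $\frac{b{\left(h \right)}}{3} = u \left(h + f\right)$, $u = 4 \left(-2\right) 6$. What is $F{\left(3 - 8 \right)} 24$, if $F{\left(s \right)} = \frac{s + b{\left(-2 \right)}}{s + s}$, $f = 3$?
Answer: $\frac{1788}{5} \approx 357.6$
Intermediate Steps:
$u = -48$ ($u = \left(-8\right) 6 = -48$)
$b{\left(h \right)} = -432 - 144 h$ ($b{\left(h \right)} = 3 \left(- 48 \left(h + 3\right)\right) = 3 \left(- 48 \left(3 + h\right)\right) = 3 \left(-144 - 48 h\right) = -432 - 144 h$)
$F{\left(s \right)} = \frac{-144 + s}{2 s}$ ($F{\left(s \right)} = \frac{s - 144}{s + s} = \frac{s + \left(-432 + 288\right)}{2 s} = \left(s - 144\right) \frac{1}{2 s} = \left(-144 + s\right) \frac{1}{2 s} = \frac{-144 + s}{2 s}$)
$F{\left(3 - 8 \right)} 24 = \frac{-144 + \left(3 - 8\right)}{2 \left(3 - 8\right)} 24 = \frac{-144 - 5}{2 \left(-5\right)} 24 = \frac{1}{2} \left(- \frac{1}{5}\right) \left(-149\right) 24 = \frac{149}{10} \cdot 24 = \frac{1788}{5}$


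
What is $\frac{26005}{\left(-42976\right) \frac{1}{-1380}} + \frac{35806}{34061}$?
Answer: $\frac{305970624889}{365951384} \approx 836.1$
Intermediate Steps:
$\frac{26005}{\left(-42976\right) \frac{1}{-1380}} + \frac{35806}{34061} = \frac{26005}{\left(-42976\right) \left(- \frac{1}{1380}\right)} + 35806 \cdot \frac{1}{34061} = \frac{26005}{\frac{10744}{345}} + \frac{35806}{34061} = 26005 \cdot \frac{345}{10744} + \frac{35806}{34061} = \frac{8971725}{10744} + \frac{35806}{34061} = \frac{305970624889}{365951384}$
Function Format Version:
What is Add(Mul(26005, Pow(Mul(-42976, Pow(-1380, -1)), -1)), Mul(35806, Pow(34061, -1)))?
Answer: Rational(305970624889, 365951384) ≈ 836.10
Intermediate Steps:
Add(Mul(26005, Pow(Mul(-42976, Pow(-1380, -1)), -1)), Mul(35806, Pow(34061, -1))) = Add(Mul(26005, Pow(Mul(-42976, Rational(-1, 1380)), -1)), Mul(35806, Rational(1, 34061))) = Add(Mul(26005, Pow(Rational(10744, 345), -1)), Rational(35806, 34061)) = Add(Mul(26005, Rational(345, 10744)), Rational(35806, 34061)) = Add(Rational(8971725, 10744), Rational(35806, 34061)) = Rational(305970624889, 365951384)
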